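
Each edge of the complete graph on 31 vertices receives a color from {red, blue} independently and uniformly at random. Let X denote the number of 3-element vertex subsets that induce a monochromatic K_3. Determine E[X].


Let X = Σ_S X_S over the C(31, 3) = 4495 subsets S of size 3, where X_S = 1 if the K_3 on S is monochromatic.
For a fixed S, the K_3 on S has C(3, 2) = 3 edges. P[all 3 edges red] = (1/2)^3, and likewise for blue, so P[monochromatic] = 2·(1/2)^3 = 2^{1 − 3} = 1/4.
By linearity: E[X] = C(31, 3) · 2^{1 − 3} = 4495 · 1/4 = 4495/4.
Numerically: E[X] ≈ 1123.750.

E[X] = C(31,3)·2^(1−C(3,2)) = 4495/4 ≈ 1123.750.


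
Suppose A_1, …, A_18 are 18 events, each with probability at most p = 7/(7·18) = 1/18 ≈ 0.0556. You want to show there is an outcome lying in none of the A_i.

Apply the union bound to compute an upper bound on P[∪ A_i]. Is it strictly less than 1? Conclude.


Union bound: P[∪_{i=1}^{18} A_i] ≤ Σ_i P[A_i] ≤ 18·p = 18·(1/18) = 1.
Numerically: 1 ≈ 1.0000.
Is 1 < 1? NO.
Since the bound 1 is ≥ 1, the union bound is uninformative here; it does NOT by itself certify existence.

18·p = 1 ≈ 1.0000; existence NOT certified by the union bound.


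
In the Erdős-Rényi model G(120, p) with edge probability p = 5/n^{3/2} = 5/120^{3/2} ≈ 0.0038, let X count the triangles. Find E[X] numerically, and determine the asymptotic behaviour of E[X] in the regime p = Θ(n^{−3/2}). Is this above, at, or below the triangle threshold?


Number of potential triangles: C(120, 3) = 280840.
Each occurs with probability p³ ≈ (0.0038)³ ≈ 5.50294e-08.
By linearity: E[X] = C(120, 3)·p³ ≈ 280840 · 5.50294e-08 ≈ 0.015.
Since α = 3/2 > 1, p = c/n^{3/2} = o(1/n) is below the triangle threshold p ~ 1/n. Asymptotically E[X] ~ (c³/6)·n^{3(1−α)} = (5³/6)·n^{-1.5} → 0, so by Markov's inequality G has no triangles w.h.p.

E[X] ≈ 0.015; in regime p = Θ(1/n^{3/2}) E[X] tends to 0 (below the triangle threshold p ~ 1/n).


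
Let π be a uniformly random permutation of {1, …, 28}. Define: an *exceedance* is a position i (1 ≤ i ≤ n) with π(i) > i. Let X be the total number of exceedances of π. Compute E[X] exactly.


Write X = Σ_{i=1}^{28} X_i, where X_i = 1_{π(i) > i}.
For each fixed i, π(i) is uniform over {1, …, 28} (marginal of a uniform permutation), so P[π(i) > i] = (n − i)/n. Summing: Σ_{i=1}^{28} (n − i)/n = (0 + 1 + … + 27)/28 = 28(28 − 1)/(2·28) = (28 − 1)/2.
Hence E[X] = Σ_{i=1}^{28} (28 − i)/28 = 27/2 ≈ 13.500000.

E[X] = 27/2 = 13.500000.


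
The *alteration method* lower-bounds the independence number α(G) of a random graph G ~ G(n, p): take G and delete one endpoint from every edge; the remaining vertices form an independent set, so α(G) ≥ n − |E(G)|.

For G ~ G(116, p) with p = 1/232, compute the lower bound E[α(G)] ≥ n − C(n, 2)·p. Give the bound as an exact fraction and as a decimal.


E[|E(G)|] = C(116, 2)·p = 6670 · (1/232) = 115/4.
E[α(G)] ≥ n − E[|E(G)|] = 116 − 115/4 = 349/4.
Numerically: ≈ 87.250000.
(This is only a lower bound; the true E[α(G)] may be larger.)

E[α(G)] ≥ 349/4 ≈ 87.250000.


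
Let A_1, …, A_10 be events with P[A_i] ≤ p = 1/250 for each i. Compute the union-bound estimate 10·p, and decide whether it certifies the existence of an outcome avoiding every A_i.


Union bound: P[∪_{i=1}^{10} A_i] ≤ Σ_i P[A_i] ≤ 10·p = 10·(1/250) = 1/25.
Numerically: 1/25 ≈ 0.040.
Is 1/25 < 1? YES.
Since P[∪ A_i] ≤ 1/25 < 1, the complement has P[∩ A_i^c] ≥ 1 − 1/25 = 24/25 > 0, so some outcome avoids every A_i.

10·p = 1/25 ≈ 0.040; existence CERTIFIED by the union bound.


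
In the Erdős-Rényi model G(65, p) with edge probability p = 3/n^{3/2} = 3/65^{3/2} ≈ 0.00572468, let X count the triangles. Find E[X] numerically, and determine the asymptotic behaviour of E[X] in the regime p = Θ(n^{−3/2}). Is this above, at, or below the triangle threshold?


Number of potential triangles: C(65, 3) = 43680.
Each occurs with probability p³ ≈ (0.00572468)³ ≈ 1.87608996e-07.
By linearity: E[X] = C(65, 3)·p³ ≈ 43680 · 1.87608996e-07 ≈ 0.008195.
Since α = 3/2 > 1, p = c/n^{3/2} = o(1/n) is below the triangle threshold p ~ 1/n. Asymptotically E[X] ~ (c³/6)·n^{3(1−α)} = (3³/6)·n^{-1.5} → 0, so by Markov's inequality G has no triangles w.h.p.

E[X] ≈ 0.008195; in regime p = Θ(1/n^{3/2}) E[X] tends to 0 (below the triangle threshold p ~ 1/n).


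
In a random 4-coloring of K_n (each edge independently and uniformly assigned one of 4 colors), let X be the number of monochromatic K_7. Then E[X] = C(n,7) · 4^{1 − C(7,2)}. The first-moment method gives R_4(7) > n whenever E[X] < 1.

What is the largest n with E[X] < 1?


We need C(n, 7) · 4^{1 − 21} < 1, i.e. C(n, 7) < 4^{21 − 1} = 1099511627776.
Check values of n near the boundary:
  n = 179: C(179, 7) = 1037437234460; 1037437234460 < 1099511627776? YES
  n = 180: C(180, 7) = 1079414463600; 1079414463600 < 1099511627776? YES
  n = 181: C(181, 7) = 1122839183400; 1122839183400 < 1099511627776? NO
  n = 182: C(182, 7) = 1167752750736; 1167752750736 < 1099511627776? NO
The largest n with C(n, 7) < 1099511627776 is n = 180 (where E[X] = 67463403975/68719476736 ≈ 0.982). Hence R_4(7) > 180, i.e. R_4(7) ≥ 181.

Largest n = 180; hence R_4(7) > 180.


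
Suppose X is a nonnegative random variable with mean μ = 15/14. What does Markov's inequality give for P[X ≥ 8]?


μ = E[X] = 15/14, a = 8.
Markov: P[X ≥ 8] ≤ μ/a = (15/14)/8 = 15/112.
Numerically: ≈ 0.1339.
(Since a = 8 > μ = 1.0714, the bound 15/112 is < 1 and informative.)

P[X ≥ 8] ≤ 15/112 ≈ 0.1339.


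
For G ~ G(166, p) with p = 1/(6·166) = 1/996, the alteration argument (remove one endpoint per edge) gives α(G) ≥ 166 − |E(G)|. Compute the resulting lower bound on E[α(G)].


E[|E(G)|] = C(166, 2)·p = 13695 · (1/996) = 55/4.
E[α(G)] ≥ n − E[|E(G)|] = 166 − 55/4 = 609/4.
Numerically: ≈ 152.25000.
(This is only a lower bound; the true E[α(G)] may be larger.)

E[α(G)] ≥ 609/4 ≈ 152.25000.


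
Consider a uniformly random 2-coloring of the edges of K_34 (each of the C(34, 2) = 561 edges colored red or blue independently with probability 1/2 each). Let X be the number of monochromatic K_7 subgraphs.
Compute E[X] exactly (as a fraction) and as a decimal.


Let X = Σ_S X_S over the C(34, 7) = 5379616 subsets S of size 7, where X_S = 1 if the K_7 on S is monochromatic.
For a fixed S, the K_7 on S has C(7, 2) = 21 edges. P[all 21 edges red] = (1/2)^21, and likewise for blue, so P[monochromatic] = 2·(1/2)^21 = 2^{1 − 21} = 1/1048576.
Summing: E[X] = C(34, 7) · 2^{1 − 21} = 5379616 · 1/1048576 = 168113/32768.
Numerically: E[X] ≈ 5.130402.

E[X] = C(34,7)·2^(1−C(7,2)) = 168113/32768 ≈ 5.130402.


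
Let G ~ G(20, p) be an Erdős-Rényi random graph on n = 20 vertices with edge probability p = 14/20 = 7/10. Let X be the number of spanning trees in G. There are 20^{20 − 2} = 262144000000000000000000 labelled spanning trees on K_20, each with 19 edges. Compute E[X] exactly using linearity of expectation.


K_20 has 20^{20 − 2} = 262144000000000000000000 labelled spanning trees.
For each such spanning tree H, let X_H = 1 if all 19 edges of H are present in G. Then P[X_H = 1] = p^{19} = (7/10)^{19} = 11398895185373143/10000000000000000000.
By linearity: E[X] = Σ_H E[X_H] = 262144000000000000000000 · p^{19} = 262144000000000000000000 · 11398895185373143/10000000000000000000 = 1494075989737228599296/5.
Numerically: E[X] ≈ 2.98815e+20.

E[X] = 262144000000000000000000 · (7/10)^{19} = 1494075989737228599296/5 ≈ 2.98815e+20.


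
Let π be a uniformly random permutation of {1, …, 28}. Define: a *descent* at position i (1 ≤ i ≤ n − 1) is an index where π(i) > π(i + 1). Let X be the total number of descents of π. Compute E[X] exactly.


Write X = Σ X_I over i = 1, …, 27, with X_I the indicator of one descent.
There are 27 indicators.
For each fixed i, the pair (π(i), π(i+1)) is a uniformly random ordered pair of distinct values from {1, …, 28}; by symmetry P[π(i) > π(i+1)] = 1/2.
By linearity: E[X] = 27 · (1/2) = (28 − 1) · (1/2) = 27/2 ≈ 13.5000.

E[X] = 27/2 = 13.5000.


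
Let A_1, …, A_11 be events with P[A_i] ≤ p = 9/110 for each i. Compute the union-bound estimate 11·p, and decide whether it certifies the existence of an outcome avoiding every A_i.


Union bound: P[∪_{i=1}^{11} A_i] ≤ Σ_i P[A_i] ≤ 11·p = 11·(9/110) = 9/10.
Numerically: 9/10 ≈ 0.9000.
Is 9/10 < 1? YES.
Since P[∪ A_i] ≤ 9/10 < 1, the complement has P[∩ A_i^c] ≥ 1 − 9/10 = 1/10 > 0, so some outcome avoids every A_i.

11·p = 9/10 ≈ 0.9000; existence CERTIFIED by the union bound.


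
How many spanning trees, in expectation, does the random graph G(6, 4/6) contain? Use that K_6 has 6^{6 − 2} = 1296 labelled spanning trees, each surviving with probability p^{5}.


K_6 has 6^{6 − 2} = 1296 labelled spanning trees.
For each such spanning tree H, let X_H = 1 if all 5 edges of H are present in G. Then P[X_H = 1] = p^{5} = (2/3)^{5} = 32/243.
By linearity: E[X] = Σ_H E[X_H] = 1296 · p^{5} = 1296 · 32/243 = 512/3.
Numerically: E[X] ≈ 170.7.

E[X] = 1296 · (2/3)^{5} = 512/3 ≈ 170.7.


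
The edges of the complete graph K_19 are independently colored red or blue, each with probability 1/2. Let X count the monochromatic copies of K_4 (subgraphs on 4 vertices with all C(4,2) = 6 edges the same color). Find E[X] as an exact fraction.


Let X = Σ_S X_S over the C(19, 4) = 3876 subsets S of size 4, where X_S = 1 if the K_4 on S is monochromatic.
For a fixed S, the K_4 on S has C(4, 2) = 6 edges. P[all 6 edges red] = (1/2)^6, and likewise for blue, so P[monochromatic] = 2·(1/2)^6 = 2^{1 − 6} = 1/32.
By linearity: E[X] = C(19, 4) · 2^{1 − 6} = 3876 · 1/32 = 969/8.
Numerically: E[X] ≈ 121.1250.

E[X] = C(19,4)·2^(1−C(4,2)) = 969/8 ≈ 121.1250.


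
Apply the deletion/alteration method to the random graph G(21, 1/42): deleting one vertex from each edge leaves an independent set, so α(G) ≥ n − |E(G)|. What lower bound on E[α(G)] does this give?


E[|E(G)|] = C(21, 2)·p = 210 · (1/42) = 5.
E[α(G)] ≥ n − E[|E(G)|] = 21 − 5 = 16.
Numerically: ≈ 16.00000.
(This is only a lower bound; the true E[α(G)] may be larger.)

E[α(G)] ≥ 16 ≈ 16.00000.


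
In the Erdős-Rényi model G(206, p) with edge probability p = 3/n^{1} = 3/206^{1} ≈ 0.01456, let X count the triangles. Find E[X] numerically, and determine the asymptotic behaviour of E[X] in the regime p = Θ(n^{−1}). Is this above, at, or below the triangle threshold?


Number of potential triangles: C(206, 3) = 1435820.
Each occurs with probability p³ ≈ (0.01456)³ ≈ 3.088603e-06.
By linearity: E[X] = C(206, 3)·p³ ≈ 1435820 · 3.088603e-06 ≈ 4.4347.
Here α = 1, so p = 3/n is exactly at the triangle threshold p ~ 1/n. Asymptotically E[X] → c³/6 = 3³/6 = 9/2 ≈ 4.5000, a bounded constant. In this regime the triangle count is asymptotically Poisson(c³/6).

E[X] ≈ 4.4347; in regime p = Θ(1/n^{1}) E[X] stays bounded (at the triangle threshold p ~ 1/n).


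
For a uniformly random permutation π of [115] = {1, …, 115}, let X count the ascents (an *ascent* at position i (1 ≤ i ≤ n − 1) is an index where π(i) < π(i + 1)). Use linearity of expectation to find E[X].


Write X = Σ X_I over i = 1, …, 114, with X_I the indicator of one ascent.
There are 114 indicators.
For each fixed i, the pair (π(i), π(i+1)) is a uniformly random ordered pair of distinct values from {1, …, 115}; by symmetry P[π(i) < π(i+1)] = 1/2.
By linearity: E[X] = 114 · (1/2) = (115 − 1) · (1/2) = 57 ≈ 57.000.

E[X] = 57 = 57.000.


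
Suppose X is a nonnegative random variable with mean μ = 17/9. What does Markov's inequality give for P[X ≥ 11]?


μ = E[X] = 17/9, a = 11.
Markov: P[X ≥ 11] ≤ μ/a = (17/9)/11 = 17/99.
Numerically: ≈ 0.172.
(Since a = 11 > μ = 1.889, the bound 17/99 is < 1 and informative.)

P[X ≥ 11] ≤ 17/99 ≈ 0.172.


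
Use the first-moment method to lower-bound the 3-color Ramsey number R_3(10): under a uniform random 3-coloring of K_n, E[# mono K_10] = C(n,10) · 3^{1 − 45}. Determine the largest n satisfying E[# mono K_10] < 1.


We need C(n, 10) · 3^{1 − 45} < 1, i.e. C(n, 10) < 3^{45 − 1} = 984770902183611232881.
Check values of n near the boundary:
  n = 570: C(570, 10) = 921524823451961408691; 921524823451961408691 < 984770902183611232881? YES
  n = 571: C(571, 10) = 937951290893172842001; 937951290893172842001 < 984770902183611232881? YES
  n = 572: C(572, 10) = 954640815642161682606; 954640815642161682606 < 984770902183611232881? YES
  n = 573: C(573, 10) = 971597135635805762226; 971597135635805762226 < 984770902183611232881? YES
  n = 574: C(574, 10) = 988824035203816502691; 988824035203816502691 < 984770902183611232881? NO
The largest n with C(n, 10) < 984770902183611232881 is n = 573 (where E[X] = 35985079097622435638/36472996377170786403 ≈ 0.98662). Hence R_3(10) > 573, i.e. R_3(10) ≥ 574.

Largest n = 573; hence R_3(10) > 573.


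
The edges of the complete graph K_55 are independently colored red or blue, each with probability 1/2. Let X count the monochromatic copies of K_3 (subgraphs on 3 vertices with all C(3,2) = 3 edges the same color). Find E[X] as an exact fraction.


Let X = Σ_S X_S over the C(55, 3) = 26235 subsets S of size 3, where X_S = 1 if the K_3 on S is monochromatic.
For a fixed S, the K_3 on S has C(3, 2) = 3 edges. P[all 3 edges red] = (1/2)^3, and likewise for blue, so P[monochromatic] = 2·(1/2)^3 = 2^{1 − 3} = 1/4.
By linearity: E[X] = C(55, 3) · 2^{1 − 3} = 26235 · 1/4 = 26235/4.
Numerically: E[X] ≈ 6558.75000.

E[X] = C(55,3)·2^(1−C(3,2)) = 26235/4 ≈ 6558.75000.


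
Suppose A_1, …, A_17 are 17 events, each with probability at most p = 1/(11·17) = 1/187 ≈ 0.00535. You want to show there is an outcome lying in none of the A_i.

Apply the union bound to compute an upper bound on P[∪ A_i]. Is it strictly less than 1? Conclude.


Union bound: P[∪_{i=1}^{17} A_i] ≤ Σ_i P[A_i] ≤ 17·p = 17·(1/187) = 1/11.
Numerically: 1/11 ≈ 0.09091.
Is 1/11 < 1? YES.
Since P[∪ A_i] ≤ 1/11 < 1, the complement has P[∩ A_i^c] ≥ 1 − 1/11 = 10/11 > 0, so some outcome avoids every A_i.

17·p = 1/11 ≈ 0.09091; existence CERTIFIED by the union bound.


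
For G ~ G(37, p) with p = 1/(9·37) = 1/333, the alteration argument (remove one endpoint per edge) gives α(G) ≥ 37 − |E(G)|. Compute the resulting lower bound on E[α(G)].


E[|E(G)|] = C(37, 2)·p = 666 · (1/333) = 2.
E[α(G)] ≥ n − E[|E(G)|] = 37 − 2 = 35.
Numerically: ≈ 35.000000.
(This is only a lower bound; the true E[α(G)] may be larger.)

E[α(G)] ≥ 35 ≈ 35.000000.


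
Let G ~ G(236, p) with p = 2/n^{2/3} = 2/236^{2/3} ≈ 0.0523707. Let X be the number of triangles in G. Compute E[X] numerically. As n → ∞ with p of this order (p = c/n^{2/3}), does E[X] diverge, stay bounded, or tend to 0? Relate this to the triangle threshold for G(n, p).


Number of potential triangles: C(236, 3) = 2162940.
Each occurs with probability p³ ≈ (0.0523707)³ ≈ 1.43636886e-04.
By linearity: E[X] = C(236, 3)·p³ ≈ 2162940 · 1.43636886e-04 ≈ 310.677966.
Since α = 2/3 < 1, p = c/n^{2/3} ≫ 1/n is above the triangle threshold p ~ 1/n. Asymptotically E[X] ~ (c³/6)·n^{3(1−α)} = (2³/6)·n^{1} → ∞; triangles are abundant w.h.p.

E[X] ≈ 310.677966; in regime p = Θ(1/n^{2/3}) E[X] diverges (above the triangle threshold p ~ 1/n).


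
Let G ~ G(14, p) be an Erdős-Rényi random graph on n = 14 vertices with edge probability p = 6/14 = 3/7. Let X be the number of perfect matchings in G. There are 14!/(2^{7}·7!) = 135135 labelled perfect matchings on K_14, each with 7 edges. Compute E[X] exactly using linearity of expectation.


K_14 has 14!/(2^{7}·7!) = 135135 labelled perfect matchings.
For each such perfect matching H, let X_H = 1 if all 7 edges of H are present in G. Then P[X_H = 1] = p^{7} = (3/7)^{7} = 2187/823543.
By linearity of expectation: E[X] = Σ_H E[X_H] = 135135 · p^{7} = 135135 · 2187/823543 = 42220035/117649.
Numerically: E[X] ≈ 358.864.

E[X] = 135135 · (3/7)^{7} = 42220035/117649 ≈ 358.864.


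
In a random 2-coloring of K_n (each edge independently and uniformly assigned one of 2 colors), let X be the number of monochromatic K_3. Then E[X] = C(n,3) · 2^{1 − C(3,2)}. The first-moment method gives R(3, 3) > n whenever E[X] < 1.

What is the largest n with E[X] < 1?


We need C(n, 3) · 2^{1 − 3} < 1, i.e. C(n, 3) < 2^{3 − 1} = 4.
Check values of n near the boundary:
  n = 3: C(3, 3) = 1; 1 < 4? YES
  n = 4: C(4, 3) = 4; 4 < 4? NO
  n = 5: C(5, 3) = 10; 10 < 4? NO
  n = 6: C(6, 3) = 20; 20 < 4? NO
The largest n with C(n, 3) < 4 is n = 3 (where E[X] = 1/4 ≈ 0.2500000). Hence R(3, 3) > 3, i.e. R(3, 3) ≥ 4.

Largest n = 3; hence R(3, 3) > 3.


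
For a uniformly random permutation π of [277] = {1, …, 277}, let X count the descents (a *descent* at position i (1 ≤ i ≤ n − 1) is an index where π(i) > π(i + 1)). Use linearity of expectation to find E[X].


Write X = Σ X_I over i = 1, …, 276, with X_I the indicator of one descent.
There are 276 indicators.
For each fixed i, the pair (π(i), π(i+1)) is a uniformly random ordered pair of distinct values from {1, …, 277}; by symmetry P[π(i) > π(i+1)] = 1/2.
By linearity: E[X] = 276 · (1/2) = (277 − 1) · (1/2) = 138 ≈ 138.000.

E[X] = 138 = 138.000.


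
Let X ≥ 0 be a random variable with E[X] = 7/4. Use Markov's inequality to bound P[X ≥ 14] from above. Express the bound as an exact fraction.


μ = E[X] = 7/4, a = 14.
Markov: P[X ≥ 14] ≤ μ/a = (7/4)/14 = 1/8.
Numerically: ≈ 0.125.
(Since a = 14 > μ = 1.750, the bound 1/8 is < 1 and informative.)

P[X ≥ 14] ≤ 1/8 ≈ 0.125.


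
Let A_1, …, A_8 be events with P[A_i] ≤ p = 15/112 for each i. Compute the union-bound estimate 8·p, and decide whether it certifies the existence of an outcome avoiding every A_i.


Union bound: P[∪_{i=1}^{8} A_i] ≤ Σ_i P[A_i] ≤ 8·p = 8·(15/112) = 15/14.
Numerically: 15/14 ≈ 1.071429.
Is 15/14 < 1? NO.
Since the bound 15/14 is ≥ 1, the union bound is uninformative here; it does NOT by itself certify existence.

8·p = 15/14 ≈ 1.071429; existence NOT certified by the union bound.


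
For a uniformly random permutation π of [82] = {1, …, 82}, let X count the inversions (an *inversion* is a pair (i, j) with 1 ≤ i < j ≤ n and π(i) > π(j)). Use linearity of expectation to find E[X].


Write X = Σ X_I over the C(82, 2) = 3321 pairs i < j, with X_I the indicator of one inversion.
There are 3321 indicators.
For each fixed pair i < j, the values π(i) and π(j) are two distinct elements of {1, …, 82} in uniformly random order; by symmetry P[π(i) > π(j)] = 1/2.
By linearity: E[X] = 3321 · (1/2) = C(82, 2) · (1/2) = 3321/2 = 3321/2 ≈ 1660.500.

E[X] = 3321/2 = 1660.500.


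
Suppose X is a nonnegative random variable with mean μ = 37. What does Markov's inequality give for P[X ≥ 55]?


μ = E[X] = 37, a = 55.
Markov: P[X ≥ 55] ≤ μ/a = (37)/55 = 37/55.
Numerically: ≈ 0.672727.
(Since a = 55 > μ = 37.000000, the bound 37/55 is < 1 and informative.)

P[X ≥ 55] ≤ 37/55 ≈ 0.672727.


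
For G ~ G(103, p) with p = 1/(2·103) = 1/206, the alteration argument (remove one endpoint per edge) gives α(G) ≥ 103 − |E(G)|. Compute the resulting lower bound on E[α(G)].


E[|E(G)|] = C(103, 2)·p = 5253 · (1/206) = 51/2.
E[α(G)] ≥ n − E[|E(G)|] = 103 − 51/2 = 155/2.
Numerically: ≈ 77.500.
(This is only a lower bound; the true E[α(G)] may be larger.)

E[α(G)] ≥ 155/2 ≈ 77.500.


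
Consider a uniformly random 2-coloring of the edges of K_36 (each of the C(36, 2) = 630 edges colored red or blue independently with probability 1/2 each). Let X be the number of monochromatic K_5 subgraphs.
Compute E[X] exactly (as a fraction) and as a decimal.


Let X = Σ_S X_S over the C(36, 5) = 376992 subsets S of size 5, where X_S = 1 if the K_5 on S is monochromatic.
For a fixed S, the K_5 on S has C(5, 2) = 10 edges. P[all 10 edges red] = (1/2)^10, and likewise for blue, so P[monochromatic] = 2·(1/2)^10 = 2^{1 − 10} = 1/512.
By linearity of expectation: E[X] = C(36, 5) · 2^{1 − 10} = 376992 · 1/512 = 11781/16.
Numerically: E[X] ≈ 736.31250.

E[X] = C(36,5)·2^(1−C(5,2)) = 11781/16 ≈ 736.31250.


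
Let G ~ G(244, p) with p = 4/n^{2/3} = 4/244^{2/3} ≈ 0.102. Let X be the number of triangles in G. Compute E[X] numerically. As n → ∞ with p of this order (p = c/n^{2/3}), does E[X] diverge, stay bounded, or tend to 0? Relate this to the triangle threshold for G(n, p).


Number of potential triangles: C(244, 3) = 2391444.
Each occurs with probability p³ ≈ (0.102)³ ≈ 1.07498e-03.
By linearity: E[X] = C(244, 3)·p³ ≈ 2391444 · 1.07498e-03 ≈ 2570.754.
Since α = 2/3 < 1, p = c/n^{2/3} ≫ 1/n is above the triangle threshold p ~ 1/n. Asymptotically E[X] ~ (c³/6)·n^{3(1−α)} = (4³/6)·n^{1} → ∞; triangles are abundant w.h.p.

E[X] ≈ 2570.754; in regime p = Θ(1/n^{2/3}) E[X] diverges (above the triangle threshold p ~ 1/n).


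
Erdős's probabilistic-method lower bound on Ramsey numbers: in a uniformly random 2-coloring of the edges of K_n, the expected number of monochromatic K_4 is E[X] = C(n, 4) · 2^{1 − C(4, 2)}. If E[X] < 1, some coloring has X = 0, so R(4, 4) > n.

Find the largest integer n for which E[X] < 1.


We need C(n, 4) · 2^{1 − 6} < 1, i.e. C(n, 4) < 2^{6 − 1} = 32.
Check values of n near the boundary:
  n = 4: C(4, 4) = 1; 1 < 32? YES
  n = 5: C(5, 4) = 5; 5 < 32? YES
  n = 6: C(6, 4) = 15; 15 < 32? YES
  n = 7: C(7, 4) = 35; 35 < 32? NO
  n = 8: C(8, 4) = 70; 70 < 32? NO
The largest n with C(n, 4) < 32 is n = 6 (where E[X] = 15/32 ≈ 0.46875). Hence R(4, 4) > 6, i.e. R(4, 4) ≥ 7.

Largest n = 6; hence R(4, 4) > 6.


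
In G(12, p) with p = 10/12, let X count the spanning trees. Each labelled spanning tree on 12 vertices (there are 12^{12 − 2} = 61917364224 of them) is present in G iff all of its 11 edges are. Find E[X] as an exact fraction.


K_12 has 12^{12 − 2} = 61917364224 labelled spanning trees.
For each such spanning tree H, let X_H = 1 if all 11 edges of H are present in G. Then P[X_H = 1] = p^{11} = (5/6)^{11} = 48828125/362797056.
By linearity: E[X] = Σ_H E[X_H] = 61917364224 · p^{11} = 61917364224 · 48828125/362797056 = 25000000000/3.
Numerically: E[X] ≈ 8.33e+09.

E[X] = 61917364224 · (5/6)^{11} = 25000000000/3 ≈ 8.33e+09.


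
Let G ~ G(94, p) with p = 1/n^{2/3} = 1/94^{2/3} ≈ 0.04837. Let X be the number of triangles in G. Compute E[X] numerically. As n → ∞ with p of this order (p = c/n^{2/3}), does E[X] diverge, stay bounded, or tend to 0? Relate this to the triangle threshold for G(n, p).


Number of potential triangles: C(94, 3) = 134044.
Each occurs with probability p³ ≈ (0.04837)³ ≈ 1.131734e-04.
By linearity: E[X] = C(94, 3)·p³ ≈ 134044 · 1.131734e-04 ≈ 15.1702.
Since α = 2/3 < 1, p = c/n^{2/3} ≫ 1/n is above the triangle threshold p ~ 1/n. Asymptotically E[X] ~ (c³/6)·n^{3(1−α)} = (1³/6)·n^{1} → ∞; triangles are abundant w.h.p.

E[X] ≈ 15.1702; in regime p = Θ(1/n^{2/3}) E[X] diverges (above the triangle threshold p ~ 1/n).


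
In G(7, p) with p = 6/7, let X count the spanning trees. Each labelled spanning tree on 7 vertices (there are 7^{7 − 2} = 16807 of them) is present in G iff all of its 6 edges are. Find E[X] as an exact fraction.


K_7 has 7^{7 − 2} = 16807 labelled spanning trees.
For each such spanning tree H, let X_H = 1 if all 6 edges of H are present in G. Then P[X_H = 1] = p^{6} = (6/7)^{6} = 46656/117649.
By linearity: E[X] = Σ_H E[X_H] = 16807 · p^{6} = 16807 · 46656/117649 = 46656/7.
Numerically: E[X] ≈ 6665.1.

E[X] = 16807 · (6/7)^{6} = 46656/7 ≈ 6665.1.


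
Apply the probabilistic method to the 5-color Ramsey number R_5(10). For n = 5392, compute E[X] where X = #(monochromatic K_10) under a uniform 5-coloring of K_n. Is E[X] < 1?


E[X] = C(5392, 10) · 5^{1 − 45} = 5676873040158402483252283957448 · 5^{−44} = 5676873040158402483252283957448/5684341886080801486968994140625.
As a reduced fraction: E[X] = 5676873040158402483252283957448/5684341886080801486968994140625 ≈ 0.9986861.
Is E[X] < 1? YES.
Since E[X] < 1, there exists a 5-coloring of K_{5392} with no monochromatic K_10; hence R_5(10) > 5392.

E[X] = 5676873040158402483252283957448/5684341886080801486968994140625 ≈ 0.9986861; E[X] < 1, so R_5(10) > 5392.


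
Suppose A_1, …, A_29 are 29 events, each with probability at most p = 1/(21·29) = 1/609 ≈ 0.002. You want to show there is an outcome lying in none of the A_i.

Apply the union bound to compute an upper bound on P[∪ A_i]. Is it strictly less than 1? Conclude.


Union bound: P[∪_{i=1}^{29} A_i] ≤ Σ_i P[A_i] ≤ 29·p = 29·(1/609) = 1/21.
Numerically: 1/21 ≈ 0.048.
Is 1/21 < 1? YES.
Since P[∪ A_i] ≤ 1/21 < 1, the complement has P[∩ A_i^c] ≥ 1 − 1/21 = 20/21 > 0, so some outcome avoids every A_i.

29·p = 1/21 ≈ 0.048; existence CERTIFIED by the union bound.


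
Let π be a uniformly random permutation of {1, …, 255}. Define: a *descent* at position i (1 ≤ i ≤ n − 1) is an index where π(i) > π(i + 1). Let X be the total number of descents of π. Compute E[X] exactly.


Write X = Σ X_I over i = 1, …, 254, with X_I the indicator of one descent.
There are 254 indicators.
For each fixed i, the pair (π(i), π(i+1)) is a uniformly random ordered pair of distinct values from {1, …, 255}; by symmetry P[π(i) > π(i+1)] = 1/2.
By linearity: E[X] = 254 · (1/2) = (255 − 1) · (1/2) = 127 ≈ 127.000000.

E[X] = 127 = 127.000000.


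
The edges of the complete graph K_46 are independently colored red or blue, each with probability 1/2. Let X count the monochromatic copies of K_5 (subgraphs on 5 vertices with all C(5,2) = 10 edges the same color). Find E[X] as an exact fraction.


Let X = Σ_S X_S over the C(46, 5) = 1370754 subsets S of size 5, where X_S = 1 if the K_5 on S is monochromatic.
For a fixed S, the K_5 on S has C(5, 2) = 10 edges. P[all 10 edges red] = (1/2)^10, and likewise for blue, so P[monochromatic] = 2·(1/2)^10 = 2^{1 − 10} = 1/512.
Summing: E[X] = C(46, 5) · 2^{1 − 10} = 1370754 · 1/512 = 685377/256.
Numerically: E[X] ≈ 2677.25391.

E[X] = C(46,5)·2^(1−C(5,2)) = 685377/256 ≈ 2677.25391.


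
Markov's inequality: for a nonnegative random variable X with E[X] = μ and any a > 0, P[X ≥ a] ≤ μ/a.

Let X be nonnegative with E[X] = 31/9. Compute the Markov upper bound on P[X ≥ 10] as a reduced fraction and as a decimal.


μ = E[X] = 31/9, a = 10.
Markov: P[X ≥ 10] ≤ μ/a = (31/9)/10 = 31/90.
Numerically: ≈ 0.34444.
(Since a = 10 > μ = 3.44444, the bound 31/90 is < 1 and informative.)

P[X ≥ 10] ≤ 31/90 ≈ 0.34444.


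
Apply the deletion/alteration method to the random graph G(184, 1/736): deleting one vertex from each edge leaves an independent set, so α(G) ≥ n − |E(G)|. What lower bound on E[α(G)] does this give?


E[|E(G)|] = C(184, 2)·p = 16836 · (1/736) = 183/8.
E[α(G)] ≥ n − E[|E(G)|] = 184 − 183/8 = 1289/8.
Numerically: ≈ 161.125000.
(This is only a lower bound; the true E[α(G)] may be larger.)

E[α(G)] ≥ 1289/8 ≈ 161.125000.


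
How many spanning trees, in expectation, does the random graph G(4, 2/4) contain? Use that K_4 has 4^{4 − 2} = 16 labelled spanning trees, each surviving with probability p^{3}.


K_4 has 4^{4 − 2} = 16 labelled spanning trees.
For each such spanning tree H, let X_H = 1 if all 3 edges of H are present in G. Then P[X_H = 1] = p^{3} = (1/2)^{3} = 1/8.
By linearity: E[X] = Σ_H E[X_H] = 16 · p^{3} = 16 · 1/8 = 2.
Numerically: E[X] ≈ 2.

E[X] = 16 · (1/2)^{3} = 2 ≈ 2.


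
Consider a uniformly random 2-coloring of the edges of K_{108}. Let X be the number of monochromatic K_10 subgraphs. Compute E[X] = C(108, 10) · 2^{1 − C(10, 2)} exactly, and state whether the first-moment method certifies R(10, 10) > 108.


E[X] = C(108, 10) · 2^{1 − 45} = 38722819230810 · 2^{−44} = 38722819230810/17592186044416.
As a reduced fraction: E[X] = 19361409615405/8796093022208 ≈ 2.201137.
Is E[X] < 1? NO.
Since E[X] ≥ 1, the first-moment bound is inconclusive at n = 108; it does NOT by itself certify R(10, 10) > 108.

E[X] = 19361409615405/8796093022208 ≈ 2.201137; E[X] ≥ 1; first-moment method inconclusive here.


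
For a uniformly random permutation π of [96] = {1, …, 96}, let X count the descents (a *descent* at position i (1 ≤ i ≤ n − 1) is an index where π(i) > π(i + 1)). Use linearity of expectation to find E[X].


Write X = Σ X_I over i = 1, …, 95, with X_I the indicator of one descent.
There are 95 indicators.
For each fixed i, the pair (π(i), π(i+1)) is a uniformly random ordered pair of distinct values from {1, …, 96}; by symmetry P[π(i) > π(i+1)] = 1/2.
By linearity: E[X] = 95 · (1/2) = (96 − 1) · (1/2) = 95/2 ≈ 47.5000.

E[X] = 95/2 = 47.5000.


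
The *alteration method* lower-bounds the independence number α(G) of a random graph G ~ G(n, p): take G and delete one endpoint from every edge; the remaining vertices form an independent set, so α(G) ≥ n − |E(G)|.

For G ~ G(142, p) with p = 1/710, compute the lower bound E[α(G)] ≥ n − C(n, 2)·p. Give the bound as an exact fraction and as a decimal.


E[|E(G)|] = C(142, 2)·p = 10011 · (1/710) = 141/10.
E[α(G)] ≥ n − E[|E(G)|] = 142 − 141/10 = 1279/10.
Numerically: ≈ 127.9000.
(This is only a lower bound; the true E[α(G)] may be larger.)

E[α(G)] ≥ 1279/10 ≈ 127.9000.


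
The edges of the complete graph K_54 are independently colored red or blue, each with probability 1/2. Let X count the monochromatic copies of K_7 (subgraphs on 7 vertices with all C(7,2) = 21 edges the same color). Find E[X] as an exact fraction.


Let X = Σ_S X_S over the C(54, 7) = 177100560 subsets S of size 7, where X_S = 1 if the K_7 on S is monochromatic.
For a fixed S, the K_7 on S has C(7, 2) = 21 edges. P[all 21 edges red] = (1/2)^21, and likewise for blue, so P[monochromatic] = 2·(1/2)^21 = 2^{1 − 21} = 1/1048576.
By linearity: E[X] = C(54, 7) · 2^{1 − 21} = 177100560 · 1/1048576 = 11068785/65536.
Numerically: E[X] ≈ 168.89626.

E[X] = C(54,7)·2^(1−C(7,2)) = 11068785/65536 ≈ 168.89626.


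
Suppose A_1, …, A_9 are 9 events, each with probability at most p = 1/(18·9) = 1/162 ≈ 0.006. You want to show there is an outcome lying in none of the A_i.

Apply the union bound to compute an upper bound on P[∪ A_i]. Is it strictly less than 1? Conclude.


Union bound: P[∪_{i=1}^{9} A_i] ≤ Σ_i P[A_i] ≤ 9·p = 9·(1/162) = 1/18.
Numerically: 1/18 ≈ 0.056.
Is 1/18 < 1? YES.
Since P[∪ A_i] ≤ 1/18 < 1, the complement has P[∩ A_i^c] ≥ 1 − 1/18 = 17/18 > 0, so some outcome avoids every A_i.

9·p = 1/18 ≈ 0.056; existence CERTIFIED by the union bound.


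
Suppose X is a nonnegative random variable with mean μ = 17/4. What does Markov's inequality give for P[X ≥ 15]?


μ = E[X] = 17/4, a = 15.
Markov: P[X ≥ 15] ≤ μ/a = (17/4)/15 = 17/60.
Numerically: ≈ 0.2833.
(Since a = 15 > μ = 4.2500, the bound 17/60 is < 1 and informative.)

P[X ≥ 15] ≤ 17/60 ≈ 0.2833.


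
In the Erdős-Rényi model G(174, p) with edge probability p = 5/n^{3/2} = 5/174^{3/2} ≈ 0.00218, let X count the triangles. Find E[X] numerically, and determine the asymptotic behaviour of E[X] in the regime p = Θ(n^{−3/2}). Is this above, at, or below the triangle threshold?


Number of potential triangles: C(174, 3) = 862924.
Each occurs with probability p³ ≈ (0.00218)³ ≈ 1.03380e-08.
By linearity: E[X] = C(174, 3)·p³ ≈ 862924 · 1.03380e-08 ≈ 0.009.
Since α = 3/2 > 1, p = c/n^{3/2} = o(1/n) is below the triangle threshold p ~ 1/n. Asymptotically E[X] ~ (c³/6)·n^{3(1−α)} = (5³/6)·n^{-1.5} → 0, so by Markov's inequality G has no triangles w.h.p.

E[X] ≈ 0.009; in regime p = Θ(1/n^{3/2}) E[X] tends to 0 (below the triangle threshold p ~ 1/n).


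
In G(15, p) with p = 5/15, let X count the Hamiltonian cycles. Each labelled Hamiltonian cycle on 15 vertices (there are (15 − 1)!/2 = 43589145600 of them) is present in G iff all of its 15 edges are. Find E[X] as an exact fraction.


K_15 has (15 − 1)!/2 = 43589145600 labelled Hamiltonian cycles.
For each such Hamiltonian cycle H, let X_H = 1 if all 15 edges of H are present in G. Then P[X_H = 1] = p^{15} = (1/3)^{15} = 1/14348907.
Summing the indicators: E[X] = Σ_H E[X_H] = 43589145600 · p^{15} = 43589145600 · 1/14348907 = 179379200/59049.
Numerically: E[X] ≈ 3038.

E[X] = 43589145600 · (1/3)^{15} = 179379200/59049 ≈ 3038.


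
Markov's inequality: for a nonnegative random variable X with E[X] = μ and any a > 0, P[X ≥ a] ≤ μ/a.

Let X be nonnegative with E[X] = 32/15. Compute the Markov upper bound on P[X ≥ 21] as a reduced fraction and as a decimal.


μ = E[X] = 32/15, a = 21.
Markov: P[X ≥ 21] ≤ μ/a = (32/15)/21 = 32/315.
Numerically: ≈ 0.10159.
(Since a = 21 > μ = 2.13333, the bound 32/315 is < 1 and informative.)

P[X ≥ 21] ≤ 32/315 ≈ 0.10159.


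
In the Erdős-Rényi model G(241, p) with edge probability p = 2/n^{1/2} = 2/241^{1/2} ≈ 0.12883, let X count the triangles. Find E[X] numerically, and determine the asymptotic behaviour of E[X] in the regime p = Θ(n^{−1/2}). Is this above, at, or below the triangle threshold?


Number of potential triangles: C(241, 3) = 2303960.
Each occurs with probability p³ ≈ (0.12883)³ ≈ 2.1382793e-03.
By linearity: E[X] = C(241, 3)·p³ ≈ 2303960 · 2.1382793e-03 ≈ 4926.50988.
Since α = 1/2 < 1, p = c/n^{1/2} ≫ 1/n is above the triangle threshold p ~ 1/n. Asymptotically E[X] ~ (c³/6)·n^{3(1−α)} = (2³/6)·n^{1.5} → ∞; triangles are abundant w.h.p.

E[X] ≈ 4926.50988; in regime p = Θ(1/n^{1/2}) E[X] diverges (above the triangle threshold p ~ 1/n).


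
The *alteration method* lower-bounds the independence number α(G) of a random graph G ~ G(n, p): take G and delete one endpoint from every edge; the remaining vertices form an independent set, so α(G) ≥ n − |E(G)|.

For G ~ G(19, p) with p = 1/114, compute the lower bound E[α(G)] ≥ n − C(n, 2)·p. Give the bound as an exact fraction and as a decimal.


E[|E(G)|] = C(19, 2)·p = 171 · (1/114) = 3/2.
E[α(G)] ≥ n − E[|E(G)|] = 19 − 3/2 = 35/2.
Numerically: ≈ 17.500.
(This is only a lower bound; the true E[α(G)] may be larger.)

E[α(G)] ≥ 35/2 ≈ 17.500.


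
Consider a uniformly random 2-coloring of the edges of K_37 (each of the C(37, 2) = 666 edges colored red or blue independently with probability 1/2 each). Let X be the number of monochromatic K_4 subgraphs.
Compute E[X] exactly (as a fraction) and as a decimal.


Let X = Σ_S X_S over the C(37, 4) = 66045 subsets S of size 4, where X_S = 1 if the K_4 on S is monochromatic.
For a fixed S, the K_4 on S has C(4, 2) = 6 edges. P[all 6 edges red] = (1/2)^6, and likewise for blue, so P[monochromatic] = 2·(1/2)^6 = 2^{1 − 6} = 1/32.
By linearity: E[X] = C(37, 4) · 2^{1 − 6} = 66045 · 1/32 = 66045/32.
Numerically: E[X] ≈ 2063.906250.

E[X] = C(37,4)·2^(1−C(4,2)) = 66045/32 ≈ 2063.906250.


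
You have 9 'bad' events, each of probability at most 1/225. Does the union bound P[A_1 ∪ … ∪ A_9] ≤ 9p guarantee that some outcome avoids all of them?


Union bound: P[∪_{i=1}^{9} A_i] ≤ Σ_i P[A_i] ≤ 9·p = 9·(1/225) = 1/25.
Numerically: 1/25 ≈ 0.040000.
Is 1/25 < 1? YES.
Since P[∪ A_i] ≤ 1/25 < 1, the complement has P[∩ A_i^c] ≥ 1 − 1/25 = 24/25 > 0, so some outcome avoids every A_i.

9·p = 1/25 ≈ 0.040000; existence CERTIFIED by the union bound.


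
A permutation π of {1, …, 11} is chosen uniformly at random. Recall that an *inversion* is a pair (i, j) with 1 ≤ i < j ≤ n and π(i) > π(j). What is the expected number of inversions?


Write X = Σ X_I over the C(11, 2) = 55 pairs i < j, with X_I the indicator of one inversion.
There are 55 indicators.
For each fixed pair i < j, the values π(i) and π(j) are two distinct elements of {1, …, 11} in uniformly random order; by symmetry P[π(i) > π(j)] = 1/2.
By linearity: E[X] = 55 · (1/2) = C(11, 2) · (1/2) = 55/2 = 55/2 ≈ 27.500000.

E[X] = 55/2 = 27.500000.


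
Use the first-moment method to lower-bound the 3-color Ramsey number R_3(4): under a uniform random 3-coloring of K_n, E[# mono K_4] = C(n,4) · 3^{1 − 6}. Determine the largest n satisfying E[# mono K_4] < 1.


We need C(n, 4) · 3^{1 − 6} < 1, i.e. C(n, 4) < 3^{6 − 1} = 243.
Check values of n near the boundary:
  n = 6: C(6, 4) = 15; 15 < 243? YES
  n = 7: C(7, 4) = 35; 35 < 243? YES
  n = 8: C(8, 4) = 70; 70 < 243? YES
  n = 9: C(9, 4) = 126; 126 < 243? YES
  n = 10: C(10, 4) = 210; 210 < 243? YES
  n = 11: C(11, 4) = 330; 330 < 243? NO
  n = 12: C(12, 4) = 495; 495 < 243? NO
The largest n with C(n, 4) < 243 is n = 10 (where E[X] = 70/81 ≈ 0.86420). Hence R_3(4) > 10, i.e. R_3(4) ≥ 11.

Largest n = 10; hence R_3(4) > 10.


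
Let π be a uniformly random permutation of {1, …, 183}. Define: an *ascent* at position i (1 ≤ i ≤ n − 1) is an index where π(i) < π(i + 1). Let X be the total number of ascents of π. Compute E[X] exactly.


Write X = Σ X_I over i = 1, …, 182, with X_I the indicator of one ascent.
There are 182 indicators.
For each fixed i, the pair (π(i), π(i+1)) is a uniformly random ordered pair of distinct values from {1, …, 183}; by symmetry P[π(i) < π(i+1)] = 1/2.
By linearity: E[X] = 182 · (1/2) = (183 − 1) · (1/2) = 91 ≈ 91.00000.

E[X] = 91 = 91.00000.


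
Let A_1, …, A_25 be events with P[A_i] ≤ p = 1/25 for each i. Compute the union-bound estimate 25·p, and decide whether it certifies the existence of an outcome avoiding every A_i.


Union bound: P[∪_{i=1}^{25} A_i] ≤ Σ_i P[A_i] ≤ 25·p = 25·(1/25) = 1.
Numerically: 1 ≈ 1.0000.
Is 1 < 1? NO.
Since the bound 1 is ≥ 1, the union bound is uninformative here; it does NOT by itself certify existence.

25·p = 1 ≈ 1.0000; existence NOT certified by the union bound.


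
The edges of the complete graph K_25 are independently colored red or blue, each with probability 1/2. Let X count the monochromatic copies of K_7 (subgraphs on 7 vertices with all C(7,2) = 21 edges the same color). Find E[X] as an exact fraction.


Let X = Σ_S X_S over the C(25, 7) = 480700 subsets S of size 7, where X_S = 1 if the K_7 on S is monochromatic.
For a fixed S, the K_7 on S has C(7, 2) = 21 edges. P[all 21 edges red] = (1/2)^21, and likewise for blue, so P[monochromatic] = 2·(1/2)^21 = 2^{1 − 21} = 1/1048576.
Summing: E[X] = C(25, 7) · 2^{1 − 21} = 480700 · 1/1048576 = 120175/262144.
Numerically: E[X] ≈ 0.45843.

E[X] = C(25,7)·2^(1−C(7,2)) = 120175/262144 ≈ 0.45843.


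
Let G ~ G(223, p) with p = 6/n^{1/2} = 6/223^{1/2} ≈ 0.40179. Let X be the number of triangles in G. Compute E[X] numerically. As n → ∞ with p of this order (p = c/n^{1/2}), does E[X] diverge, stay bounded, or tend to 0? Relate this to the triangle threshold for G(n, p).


Number of potential triangles: C(223, 3) = 1823471.
Each occurs with probability p³ ≈ (0.40179)³ ≈ 6.48629141e-02.
By linearity: E[X] = C(223, 3)·p³ ≈ 1823471 · 6.48629141e-02 ≈ 118275.642899.
Since α = 1/2 < 1, p = c/n^{1/2} ≫ 1/n is above the triangle threshold p ~ 1/n. Asymptotically E[X] ~ (c³/6)·n^{3(1−α)} = (6³/6)·n^{1.5} → ∞; triangles are abundant w.h.p.

E[X] ≈ 118275.642899; in regime p = Θ(1/n^{1/2}) E[X] diverges (above the triangle threshold p ~ 1/n).


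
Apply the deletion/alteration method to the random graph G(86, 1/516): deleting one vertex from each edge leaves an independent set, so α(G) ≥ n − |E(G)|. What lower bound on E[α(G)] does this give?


E[|E(G)|] = C(86, 2)·p = 3655 · (1/516) = 85/12.
E[α(G)] ≥ n − E[|E(G)|] = 86 − 85/12 = 947/12.
Numerically: ≈ 78.917.
(This is only a lower bound; the true E[α(G)] may be larger.)

E[α(G)] ≥ 947/12 ≈ 78.917.
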